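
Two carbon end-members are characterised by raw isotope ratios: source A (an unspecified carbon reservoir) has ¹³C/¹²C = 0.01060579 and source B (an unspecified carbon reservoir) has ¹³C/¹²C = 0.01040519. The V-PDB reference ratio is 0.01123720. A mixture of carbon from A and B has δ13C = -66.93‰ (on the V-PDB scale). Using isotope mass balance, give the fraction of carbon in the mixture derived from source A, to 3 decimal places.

δ_A = (0.01060579/0.01123720 − 1)×1000 = (0.943811 − 1)×1000 = -56.189‰
δ_B = (0.01040519/0.01123720 − 1)×1000 = (0.925959 − 1)×1000 = -74.041‰
f_A = (δ_mix − δ_B)/(δ_A − δ_B) = (-66.93 − (-74.041))/(-56.189 − (-74.041))
f_A = 7.111 / 17.851 = 0.3983

0.398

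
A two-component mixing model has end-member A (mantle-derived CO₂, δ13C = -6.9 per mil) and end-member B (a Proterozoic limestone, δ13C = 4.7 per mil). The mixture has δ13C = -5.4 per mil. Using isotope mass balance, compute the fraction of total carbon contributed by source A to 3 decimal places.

0.871

δ_mix = f_A·δ_A + (1 − f_A)·δ_B  ⇒  f_A = (δ_mix − δ_B)/(δ_A − δ_B)
f_A = (-5.4 − (4.7)) / (-6.9 − (4.7))
f_A = -10.1 / -11.6 = 0.8707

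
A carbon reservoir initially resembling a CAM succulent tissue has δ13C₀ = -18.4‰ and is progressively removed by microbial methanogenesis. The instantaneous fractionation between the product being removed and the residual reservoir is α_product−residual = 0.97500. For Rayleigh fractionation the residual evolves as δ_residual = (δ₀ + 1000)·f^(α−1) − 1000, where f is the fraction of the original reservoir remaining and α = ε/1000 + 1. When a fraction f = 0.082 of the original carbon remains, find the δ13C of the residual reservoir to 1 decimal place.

44.9‰

Rayleigh residual: δ_res = (δ₀ + 1000)·f^(α−1) − 1000
α − 1 = -0.02500
f^(α−1) = 0.082^(-0.02500) = 1.064522
δ_res = (-18.4 + 1000) × 1.064522 − 1000 = 1044.935 − 1000 = 44.93‰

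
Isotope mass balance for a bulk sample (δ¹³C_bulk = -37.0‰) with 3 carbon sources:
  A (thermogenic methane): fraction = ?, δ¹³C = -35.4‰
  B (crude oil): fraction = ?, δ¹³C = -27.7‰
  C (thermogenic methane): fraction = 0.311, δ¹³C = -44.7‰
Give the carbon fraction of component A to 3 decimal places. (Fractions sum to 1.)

Let f_A and f_B be the unknown fractions; fractions sum to 1 so f_A + f_B = 0.689.
Mass balance: Σ fᵢ·δᵢ = δ_bulk ⇒ f_A·(-35.4) + f_B·(-27.7) = -37.0 − (-13.902) = -23.098
Substitute f_B = 0.689 − f_A:
f_A·(-35.4 − -27.7) = -23.098 − 0.689×(-27.7) = -4.013
f_A = -4.013 / -7.7 = 0.5212

0.521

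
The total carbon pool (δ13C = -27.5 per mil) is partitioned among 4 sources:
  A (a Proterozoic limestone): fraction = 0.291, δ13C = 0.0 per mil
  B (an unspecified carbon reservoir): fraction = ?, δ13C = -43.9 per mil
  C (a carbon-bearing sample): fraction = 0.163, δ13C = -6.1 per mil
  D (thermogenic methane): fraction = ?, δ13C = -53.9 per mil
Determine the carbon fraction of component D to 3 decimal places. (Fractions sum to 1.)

0.254

Let f_D and f_B be the unknown fractions; fractions sum to 1 so f_D + f_B = 0.546.
Mass balance: Σ fᵢ·δᵢ = δ_bulk ⇒ f_D·(-53.9) + f_B·(-43.9) = -27.5 − (-0.994) = -26.506
Substitute f_B = 0.546 − f_D:
f_D·(-53.9 − -43.9) = -26.506 − 0.546×(-43.9) = -2.536
f_D = -2.536 / -10.0 = 0.2536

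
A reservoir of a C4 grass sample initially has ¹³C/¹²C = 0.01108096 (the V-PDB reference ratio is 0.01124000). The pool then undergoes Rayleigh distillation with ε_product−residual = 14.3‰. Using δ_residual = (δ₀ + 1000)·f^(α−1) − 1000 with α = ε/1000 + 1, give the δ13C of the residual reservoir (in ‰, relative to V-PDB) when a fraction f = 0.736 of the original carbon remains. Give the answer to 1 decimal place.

-18.5‰

δ₀ = (0.01108096/0.01124000 − 1)×1000 = (0.985851 − 1)×1000 = -14.149‰
α − 1 = ε/1000 = 0.0143
f^(α−1) = 0.736^(0.0143) = 0.995626
δ_res = (-14.149 + 1000) × 0.995626 − 1000 = 981.539 − 1000 = -18.46‰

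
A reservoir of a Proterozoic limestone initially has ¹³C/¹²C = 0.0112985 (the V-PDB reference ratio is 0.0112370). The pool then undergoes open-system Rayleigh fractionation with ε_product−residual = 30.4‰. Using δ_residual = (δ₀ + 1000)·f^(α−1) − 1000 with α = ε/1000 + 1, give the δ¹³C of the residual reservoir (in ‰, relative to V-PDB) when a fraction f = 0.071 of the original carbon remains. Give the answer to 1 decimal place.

-72.2‰

δ₀ = (0.0112985/0.0112370 − 1)×1000 = (1.005473 − 1)×1000 = 5.473‰
α − 1 = ε/1000 = 0.0304
f^(α−1) = 0.071^(0.0304) = 0.922738
δ_res = (5.473 + 1000) × 0.922738 − 1000 = 927.788 − 1000 = -72.21‰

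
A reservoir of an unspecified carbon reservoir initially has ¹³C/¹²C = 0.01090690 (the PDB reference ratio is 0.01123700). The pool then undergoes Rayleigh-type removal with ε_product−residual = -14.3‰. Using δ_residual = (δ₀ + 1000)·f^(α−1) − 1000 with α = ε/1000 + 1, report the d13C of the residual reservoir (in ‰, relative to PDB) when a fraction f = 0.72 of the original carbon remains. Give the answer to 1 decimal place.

-24.8‰

δ₀ = (0.01090690/0.01123700 − 1)×1000 = (0.970624 − 1)×1000 = -29.376‰
α − 1 = ε/1000 = -0.0143
f^(α−1) = 0.72^(-0.0143) = 1.004709
δ_res = (-29.376 + 1000) × 1.004709 − 1000 = 975.194 − 1000 = -24.81‰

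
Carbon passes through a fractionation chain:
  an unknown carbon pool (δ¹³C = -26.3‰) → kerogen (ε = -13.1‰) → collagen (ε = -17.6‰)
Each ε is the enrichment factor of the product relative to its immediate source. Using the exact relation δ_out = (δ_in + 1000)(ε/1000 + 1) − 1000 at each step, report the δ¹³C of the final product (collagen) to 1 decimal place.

step 1: δ = (-26.30 + 1000)·(-13.1/1000 + 1) − 1000 = -39.06‰
step 2: δ = (-39.06 + 1000)·(-17.6/1000 + 1) − 1000 = -55.97‰

-56.0‰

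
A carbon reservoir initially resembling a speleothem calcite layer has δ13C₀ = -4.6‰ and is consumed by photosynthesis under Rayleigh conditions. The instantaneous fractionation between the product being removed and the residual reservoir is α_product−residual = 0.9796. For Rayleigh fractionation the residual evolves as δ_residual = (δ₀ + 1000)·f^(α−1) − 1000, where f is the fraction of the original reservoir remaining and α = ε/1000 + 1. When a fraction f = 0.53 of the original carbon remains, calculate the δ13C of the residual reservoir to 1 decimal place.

8.4‰

Rayleigh residual: δ_res = (δ₀ + 1000)·f^(α−1) − 1000
α − 1 = -0.02040
f^(α−1) = 0.53^(-0.02040) = 1.013036
δ_res = (-4.6 + 1000) × 1.013036 − 1000 = 1008.376 − 1000 = 8.38‰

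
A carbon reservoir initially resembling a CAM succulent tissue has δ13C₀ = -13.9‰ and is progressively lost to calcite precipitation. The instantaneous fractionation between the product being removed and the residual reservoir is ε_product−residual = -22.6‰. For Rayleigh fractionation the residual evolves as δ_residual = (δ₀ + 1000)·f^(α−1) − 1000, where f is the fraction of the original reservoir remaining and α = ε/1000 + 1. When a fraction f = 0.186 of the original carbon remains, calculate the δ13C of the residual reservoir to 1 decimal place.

24.3‰

Rayleigh residual: δ_res = (δ₀ + 1000)·f^(α−1) − 1000
α = ε/1000 + 1 = 0.97740, so α − 1 = -0.02260
f^(α−1) = 0.186^(-0.02260) = 1.038745
δ_res = (-13.9 + 1000) × 1.038745 − 1000 = 1024.307 − 1000 = 24.31‰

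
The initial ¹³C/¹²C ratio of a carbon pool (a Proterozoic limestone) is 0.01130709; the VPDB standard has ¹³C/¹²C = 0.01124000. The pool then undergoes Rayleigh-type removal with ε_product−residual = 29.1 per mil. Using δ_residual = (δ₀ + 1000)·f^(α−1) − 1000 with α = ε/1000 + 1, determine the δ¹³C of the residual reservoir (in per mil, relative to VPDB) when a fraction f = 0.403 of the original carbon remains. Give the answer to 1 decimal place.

δ₀ = (0.01130709/0.01124000 − 1)×1000 = (1.005969 − 1)×1000 = 5.969 per mil
α − 1 = ε/1000 = 0.0291
f^(α−1) = 0.403^(0.0291) = 0.973900
δ_res = (5.969 + 1000) × 0.973900 − 1000 = 979.713 − 1000 = -20.29 per mil

-20.3 per mil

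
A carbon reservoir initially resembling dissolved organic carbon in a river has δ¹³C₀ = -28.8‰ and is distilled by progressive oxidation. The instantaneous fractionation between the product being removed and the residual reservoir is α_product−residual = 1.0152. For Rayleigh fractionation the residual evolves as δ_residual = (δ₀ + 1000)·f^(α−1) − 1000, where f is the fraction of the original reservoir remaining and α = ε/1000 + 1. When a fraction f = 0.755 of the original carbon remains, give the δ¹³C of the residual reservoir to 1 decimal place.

Rayleigh residual: δ_res = (δ₀ + 1000)·f^(α−1) − 1000
α − 1 = 0.01520
f^(α−1) = 0.755^(0.01520) = 0.995737
δ_res = (-28.8 + 1000) × 0.995737 − 1000 = 967.060 − 1000 = -32.94‰

-32.9‰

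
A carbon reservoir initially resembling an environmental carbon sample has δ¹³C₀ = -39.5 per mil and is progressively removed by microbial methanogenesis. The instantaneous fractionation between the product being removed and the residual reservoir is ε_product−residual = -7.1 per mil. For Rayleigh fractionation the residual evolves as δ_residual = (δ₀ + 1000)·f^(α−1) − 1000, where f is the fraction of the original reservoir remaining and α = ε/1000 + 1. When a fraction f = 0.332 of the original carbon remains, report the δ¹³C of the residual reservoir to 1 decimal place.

Rayleigh residual: δ_res = (δ₀ + 1000)·f^(α−1) − 1000
α = ε/1000 + 1 = 0.99290, so α − 1 = -0.00710
f^(α−1) = 0.332^(-0.00710) = 1.007859
δ_res = (-39.5 + 1000) × 1.007859 − 1000 = 968.049 − 1000 = -31.95 per mil

-32.0 per mil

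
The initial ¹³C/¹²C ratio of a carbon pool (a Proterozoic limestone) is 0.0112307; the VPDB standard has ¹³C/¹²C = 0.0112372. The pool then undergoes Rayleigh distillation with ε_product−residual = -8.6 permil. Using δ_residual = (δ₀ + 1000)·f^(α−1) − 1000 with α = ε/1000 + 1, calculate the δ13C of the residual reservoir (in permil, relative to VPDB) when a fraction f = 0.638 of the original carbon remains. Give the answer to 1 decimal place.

3.3 permil

δ₀ = (0.0112307/0.0112372 − 1)×1000 = (0.999422 − 1)×1000 = -0.578 permil
α − 1 = ε/1000 = -0.0086
f^(α−1) = 0.638^(-0.0086) = 1.003872
δ_res = (-0.578 + 1000) × 1.003872 − 1000 = 1003.292 − 1000 = 3.29 permil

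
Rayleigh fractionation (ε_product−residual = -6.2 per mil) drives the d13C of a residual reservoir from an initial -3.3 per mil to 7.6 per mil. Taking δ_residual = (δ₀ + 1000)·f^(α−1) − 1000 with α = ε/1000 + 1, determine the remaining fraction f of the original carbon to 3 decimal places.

0.173

α − 1 = ε/1000 = -0.0062
(δ_res + 1000)/(δ₀ + 1000) = (7.6 + 1000)/(-3.3 + 1000) = 1007.6/996.7 = 1.010936
f = 1.010936^(1/-0.0062) = exp(ln(1.010936)/-0.0062) = exp(0.01088/-0.0062)
f = exp(-1.7543) = 0.1730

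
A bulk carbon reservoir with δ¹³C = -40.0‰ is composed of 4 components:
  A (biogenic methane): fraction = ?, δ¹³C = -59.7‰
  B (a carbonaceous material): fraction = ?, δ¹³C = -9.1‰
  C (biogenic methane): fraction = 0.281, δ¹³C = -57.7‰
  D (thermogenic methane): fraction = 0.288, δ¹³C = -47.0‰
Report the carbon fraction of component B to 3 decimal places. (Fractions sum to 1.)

Let f_B and f_A be the unknown fractions; fractions sum to 1 so f_B + f_A = 0.431.
Mass balance: Σ fᵢ·δᵢ = δ_bulk ⇒ f_B·(-9.1) + f_A·(-59.7) = -40.0 − (-29.750) = -10.250
Substitute f_A = 0.431 − f_B:
f_B·(-9.1 − -59.7) = -10.250 − 0.431×(-59.7) = 15.480
f_B = 15.480 / 50.6 = 0.3059

0.306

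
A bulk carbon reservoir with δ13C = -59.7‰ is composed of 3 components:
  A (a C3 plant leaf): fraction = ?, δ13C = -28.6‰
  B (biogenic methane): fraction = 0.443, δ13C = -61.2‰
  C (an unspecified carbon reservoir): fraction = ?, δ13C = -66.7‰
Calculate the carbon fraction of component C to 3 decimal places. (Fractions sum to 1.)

0.437

Let f_C and f_A be the unknown fractions; fractions sum to 1 so f_C + f_A = 0.557.
Mass balance: Σ fᵢ·δᵢ = δ_bulk ⇒ f_C·(-66.7) + f_A·(-28.6) = -59.7 − (-27.112) = -32.588
Substitute f_A = 0.557 − f_C:
f_C·(-66.7 − -28.6) = -32.588 − 0.557×(-28.6) = -16.658
f_C = -16.658 / -38.1 = 0.4372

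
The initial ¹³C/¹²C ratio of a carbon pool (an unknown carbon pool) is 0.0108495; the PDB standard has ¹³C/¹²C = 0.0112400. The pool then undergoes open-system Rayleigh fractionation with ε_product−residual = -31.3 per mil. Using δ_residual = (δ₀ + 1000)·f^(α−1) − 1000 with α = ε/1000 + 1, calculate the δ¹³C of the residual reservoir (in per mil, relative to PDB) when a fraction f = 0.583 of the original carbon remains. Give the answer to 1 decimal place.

-18.3 per mil

δ₀ = (0.0108495/0.0112400 − 1)×1000 = (0.965258 − 1)×1000 = -34.742 per mil
α − 1 = ε/1000 = -0.0313
f^(α−1) = 0.583^(-0.0313) = 1.017032
δ_res = (-34.742 + 1000) × 1.017032 − 1000 = 981.698 − 1000 = -18.30 per mil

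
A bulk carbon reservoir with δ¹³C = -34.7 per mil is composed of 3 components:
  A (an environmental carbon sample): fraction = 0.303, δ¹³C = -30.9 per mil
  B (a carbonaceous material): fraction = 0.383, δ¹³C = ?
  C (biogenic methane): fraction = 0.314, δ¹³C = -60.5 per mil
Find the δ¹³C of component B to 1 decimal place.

Isotope mass balance: δ_bulk = Σ fᵢ·δᵢ.
-34.7 = 0.303×(-30.9) + 0.383×δ_B + 0.314×(-60.5)
0.383·δ_B = -34.7 − (-28.360) = -6.340
δ_B = -6.340 / 0.383 = -16.55 per mil

-16.6 per mil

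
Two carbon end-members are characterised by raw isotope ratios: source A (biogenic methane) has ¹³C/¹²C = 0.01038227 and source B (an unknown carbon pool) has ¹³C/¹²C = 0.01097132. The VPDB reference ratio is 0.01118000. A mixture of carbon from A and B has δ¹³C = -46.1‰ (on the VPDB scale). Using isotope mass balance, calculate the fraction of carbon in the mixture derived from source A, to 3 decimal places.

0.521

δ_A = (0.01038227/0.01118000 − 1)×1000 = (0.928647 − 1)×1000 = -71.353‰
δ_B = (0.01097132/0.01118000 − 1)×1000 = (0.981335 − 1)×1000 = -18.665‰
f_A = (δ_mix − δ_B)/(δ_A − δ_B) = (-46.1 − (-18.665))/(-71.353 − (-18.665))
f_A = -27.435 / -52.688 = 0.5207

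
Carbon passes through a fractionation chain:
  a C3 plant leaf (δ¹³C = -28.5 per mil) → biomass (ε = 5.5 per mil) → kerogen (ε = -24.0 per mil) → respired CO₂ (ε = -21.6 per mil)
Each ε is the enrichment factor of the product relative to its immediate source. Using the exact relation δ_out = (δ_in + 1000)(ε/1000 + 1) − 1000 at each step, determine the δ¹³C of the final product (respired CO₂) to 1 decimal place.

-67.2 per mil

step 1: δ = (-28.50 + 1000)·(5.5/1000 + 1) − 1000 = -23.16 per mil
step 2: δ = (-23.16 + 1000)·(-24.0/1000 + 1) − 1000 = -46.60 per mil
step 3: δ = (-46.60 + 1000)·(-21.6/1000 + 1) − 1000 = -67.19 per mil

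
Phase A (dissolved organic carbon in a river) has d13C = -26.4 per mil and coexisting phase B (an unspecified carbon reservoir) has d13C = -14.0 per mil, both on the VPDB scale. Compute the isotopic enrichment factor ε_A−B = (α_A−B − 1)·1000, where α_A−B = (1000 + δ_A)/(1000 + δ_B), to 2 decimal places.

-12.58 per mil

α_A−B = (1000 + -26.4) / (1000 + -14.0) = 973.6 / 986.0 = 0.987424
ε_A−B = (0.987424 − 1) × 1000 = -12.576 per mil
(The approximation ε ≈ δ_A − δ_B would give -12.4 per mil.)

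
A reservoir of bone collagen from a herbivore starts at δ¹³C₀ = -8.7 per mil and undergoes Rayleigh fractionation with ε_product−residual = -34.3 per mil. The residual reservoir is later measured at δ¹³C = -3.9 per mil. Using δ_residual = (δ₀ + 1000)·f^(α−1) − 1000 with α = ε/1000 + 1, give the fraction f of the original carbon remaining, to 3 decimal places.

α − 1 = ε/1000 = -0.0343
(δ_res + 1000)/(δ₀ + 1000) = (-3.9 + 1000)/(-8.7 + 1000) = 996.1/991.3 = 1.004842
f = 1.004842^(1/-0.0343) = exp(ln(1.004842)/-0.0343) = exp(0.00483/-0.0343)
f = exp(-0.1408) = 0.8686

0.869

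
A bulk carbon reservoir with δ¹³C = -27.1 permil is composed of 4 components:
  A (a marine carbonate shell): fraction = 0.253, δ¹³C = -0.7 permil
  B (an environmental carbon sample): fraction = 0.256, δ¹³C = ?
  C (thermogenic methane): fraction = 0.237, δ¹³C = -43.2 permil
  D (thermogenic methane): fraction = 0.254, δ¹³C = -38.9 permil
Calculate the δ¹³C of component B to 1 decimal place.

-26.6 permil

Isotope mass balance: δ_bulk = Σ fᵢ·δᵢ.
-27.1 = 0.253×(-0.7) + 0.256×δ_B + 0.237×(-43.2) + 0.254×(-38.9)
0.256·δ_B = -27.1 − (-20.296) = -6.804
δ_B = -6.804 / 0.256 = -26.58 permil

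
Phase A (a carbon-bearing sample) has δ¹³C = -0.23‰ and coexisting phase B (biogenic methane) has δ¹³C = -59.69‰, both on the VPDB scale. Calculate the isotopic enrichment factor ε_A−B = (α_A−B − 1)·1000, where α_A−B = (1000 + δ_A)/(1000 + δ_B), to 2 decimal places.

63.23‰

α_A−B = (1000 + -0.23) / (1000 + -59.69) = 999.77 / 940.31 = 1.063234
ε_A−B = (1.063234 − 1) × 1000 = 63.234‰
(The approximation ε ≈ δ_A − δ_B would give 59.46‰.)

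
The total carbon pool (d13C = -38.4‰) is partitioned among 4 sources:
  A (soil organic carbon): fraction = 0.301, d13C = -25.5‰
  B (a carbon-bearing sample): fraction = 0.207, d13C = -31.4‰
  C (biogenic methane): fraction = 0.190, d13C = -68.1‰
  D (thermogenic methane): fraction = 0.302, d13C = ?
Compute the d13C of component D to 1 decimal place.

-37.4‰

Isotope mass balance: δ_bulk = Σ fᵢ·δᵢ.
-38.4 = 0.301×(-25.5) + 0.207×(-31.4) + 0.190×(-68.1) + 0.302×δ_D
0.302·δ_D = -38.4 − (-27.114) = -11.286
δ_D = -11.286 / 0.302 = -37.37‰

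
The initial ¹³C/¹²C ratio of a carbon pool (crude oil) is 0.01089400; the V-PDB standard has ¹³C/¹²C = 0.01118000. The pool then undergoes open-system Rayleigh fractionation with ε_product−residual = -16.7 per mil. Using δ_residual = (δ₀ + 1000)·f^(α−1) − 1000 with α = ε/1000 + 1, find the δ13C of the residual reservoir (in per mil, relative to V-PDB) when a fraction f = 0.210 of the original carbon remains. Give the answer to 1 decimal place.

δ₀ = (0.01089400/0.01118000 − 1)×1000 = (0.974419 − 1)×1000 = -25.581 per mil
α − 1 = ε/1000 = -0.0167
f^(α−1) = 0.210^(-0.0167) = 1.026405
δ_res = (-25.581 + 1000) × 1.026405 − 1000 = 1000.149 − 1000 = 0.15 per mil

0.1 per mil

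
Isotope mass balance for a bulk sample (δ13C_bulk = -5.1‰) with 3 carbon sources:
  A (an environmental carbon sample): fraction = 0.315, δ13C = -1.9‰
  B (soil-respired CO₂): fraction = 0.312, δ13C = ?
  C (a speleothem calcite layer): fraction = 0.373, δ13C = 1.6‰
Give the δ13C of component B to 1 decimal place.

Isotope mass balance: δ_bulk = Σ fᵢ·δᵢ.
-5.1 = 0.315×(-1.9) + 0.312×δ_B + 0.373×(1.6)
0.312·δ_B = -5.1 − (-0.002) = -5.098
δ_B = -5.098 / 0.312 = -16.34‰

-16.3‰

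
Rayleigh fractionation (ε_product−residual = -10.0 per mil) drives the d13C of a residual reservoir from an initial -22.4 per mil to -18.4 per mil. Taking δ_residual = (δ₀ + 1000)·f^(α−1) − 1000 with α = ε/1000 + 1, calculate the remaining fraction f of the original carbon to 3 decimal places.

α − 1 = ε/1000 = -0.0100
(δ_res + 1000)/(δ₀ + 1000) = (-18.4 + 1000)/(-22.4 + 1000) = 981.6/977.6 = 1.004092
f = 1.004092^(1/-0.0100) = exp(ln(1.004092)/-0.0100) = exp(0.00408/-0.0100)
f = exp(-0.4083) = 0.6648

0.665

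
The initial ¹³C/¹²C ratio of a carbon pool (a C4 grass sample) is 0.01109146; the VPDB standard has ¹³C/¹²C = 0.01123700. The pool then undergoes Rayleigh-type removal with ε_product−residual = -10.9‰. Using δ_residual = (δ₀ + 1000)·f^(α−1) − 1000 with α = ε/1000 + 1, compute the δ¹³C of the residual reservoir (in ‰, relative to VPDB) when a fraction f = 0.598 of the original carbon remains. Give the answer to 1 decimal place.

δ₀ = (0.01109146/0.01123700 − 1)×1000 = (0.987048 − 1)×1000 = -12.952‰
α − 1 = ε/1000 = -0.0109
f^(α−1) = 0.598^(-0.0109) = 1.005620
δ_res = (-12.952 + 1000) × 1.005620 − 1000 = 992.595 − 1000 = -7.40‰

-7.4‰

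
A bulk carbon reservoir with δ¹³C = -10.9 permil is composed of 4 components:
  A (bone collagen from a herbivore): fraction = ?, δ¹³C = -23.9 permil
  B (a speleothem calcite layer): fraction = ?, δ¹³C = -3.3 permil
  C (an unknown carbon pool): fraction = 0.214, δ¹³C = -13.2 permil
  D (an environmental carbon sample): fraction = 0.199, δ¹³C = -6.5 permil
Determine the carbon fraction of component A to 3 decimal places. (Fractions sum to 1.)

0.235

Let f_A and f_B be the unknown fractions; fractions sum to 1 so f_A + f_B = 0.587.
Mass balance: Σ fᵢ·δᵢ = δ_bulk ⇒ f_A·(-23.9) + f_B·(-3.3) = -10.9 − (-4.118) = -6.782
Substitute f_B = 0.587 − f_A:
f_A·(-23.9 − -3.3) = -6.782 − 0.587×(-3.3) = -4.845
f_A = -4.845 / -20.6 = 0.2352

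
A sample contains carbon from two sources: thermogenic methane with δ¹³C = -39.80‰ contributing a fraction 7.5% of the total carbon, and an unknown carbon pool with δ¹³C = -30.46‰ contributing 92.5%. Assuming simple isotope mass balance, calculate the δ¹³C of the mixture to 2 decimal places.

-31.16‰

δ_mix = f_A·δ_A + f_B·δ_B
δ_mix = 0.075 × (-39.80) + 0.925 × (-30.46)
δ_mix = -2.985 + -28.176 = -31.161‰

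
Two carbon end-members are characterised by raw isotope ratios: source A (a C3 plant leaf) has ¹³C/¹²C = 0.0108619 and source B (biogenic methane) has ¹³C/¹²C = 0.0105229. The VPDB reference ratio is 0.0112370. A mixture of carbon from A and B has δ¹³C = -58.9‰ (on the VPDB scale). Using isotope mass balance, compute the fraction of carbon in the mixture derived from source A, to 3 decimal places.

δ_A = (0.0108619/0.0112370 − 1)×1000 = (0.966619 − 1)×1000 = -33.381‰
δ_B = (0.0105229/0.0112370 − 1)×1000 = (0.936451 − 1)×1000 = -63.549‰
f_A = (δ_mix − δ_B)/(δ_A − δ_B) = (-58.9 − (-63.549))/(-33.381 − (-63.549))
f_A = 4.649 / 30.168 = 0.1541

0.154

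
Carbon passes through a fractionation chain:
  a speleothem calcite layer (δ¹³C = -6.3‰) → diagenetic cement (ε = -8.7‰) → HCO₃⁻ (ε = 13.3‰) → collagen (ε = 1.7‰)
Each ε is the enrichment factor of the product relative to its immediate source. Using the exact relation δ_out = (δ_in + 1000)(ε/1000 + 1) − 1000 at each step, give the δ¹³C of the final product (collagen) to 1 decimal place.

-0.1‰

step 1: δ = (-6.30 + 1000)·(-8.7/1000 + 1) − 1000 = -14.95‰
step 2: δ = (-14.95 + 1000)·(13.3/1000 + 1) − 1000 = -1.84‰
step 3: δ = (-1.84 + 1000)·(1.7/1000 + 1) − 1000 = -0.15‰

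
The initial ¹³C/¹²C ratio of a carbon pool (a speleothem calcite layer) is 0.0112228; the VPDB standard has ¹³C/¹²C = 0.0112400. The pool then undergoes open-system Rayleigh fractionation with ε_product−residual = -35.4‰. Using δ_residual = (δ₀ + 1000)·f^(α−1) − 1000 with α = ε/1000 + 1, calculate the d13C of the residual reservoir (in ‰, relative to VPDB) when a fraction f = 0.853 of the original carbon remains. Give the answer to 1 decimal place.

δ₀ = (0.0112228/0.0112400 − 1)×1000 = (0.998470 − 1)×1000 = -1.530‰
α − 1 = ε/1000 = -0.0354
f^(α−1) = 0.853^(-0.0354) = 1.005644
δ_res = (-1.530 + 1000) × 1.005644 − 1000 = 1004.105 − 1000 = 4.11‰

4.1‰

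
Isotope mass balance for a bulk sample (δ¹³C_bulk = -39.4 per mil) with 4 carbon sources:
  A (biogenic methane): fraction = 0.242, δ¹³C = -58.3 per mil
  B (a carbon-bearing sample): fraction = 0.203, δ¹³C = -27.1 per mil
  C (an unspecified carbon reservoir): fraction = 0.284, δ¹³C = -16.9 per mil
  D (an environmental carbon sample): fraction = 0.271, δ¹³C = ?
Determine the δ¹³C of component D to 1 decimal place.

-55.3 per mil

Isotope mass balance: δ_bulk = Σ fᵢ·δᵢ.
-39.4 = 0.242×(-58.3) + 0.203×(-27.1) + 0.284×(-16.9) + 0.271×δ_D
0.271·δ_D = -39.4 − (-24.409) = -14.991
δ_D = -14.991 / 0.271 = -55.32 per mil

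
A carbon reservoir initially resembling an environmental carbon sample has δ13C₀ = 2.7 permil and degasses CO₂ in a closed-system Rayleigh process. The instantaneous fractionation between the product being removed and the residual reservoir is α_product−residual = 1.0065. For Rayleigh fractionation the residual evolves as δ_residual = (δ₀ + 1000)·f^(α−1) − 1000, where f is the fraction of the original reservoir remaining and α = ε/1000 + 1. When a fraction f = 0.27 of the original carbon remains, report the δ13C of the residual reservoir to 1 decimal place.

Rayleigh residual: δ_res = (δ₀ + 1000)·f^(α−1) − 1000
α − 1 = 0.00650
f^(α−1) = 0.27^(0.00650) = 0.991525
δ_res = (2.7 + 1000) × 0.991525 − 1000 = 994.203 − 1000 = -5.80 permil

-5.8 permil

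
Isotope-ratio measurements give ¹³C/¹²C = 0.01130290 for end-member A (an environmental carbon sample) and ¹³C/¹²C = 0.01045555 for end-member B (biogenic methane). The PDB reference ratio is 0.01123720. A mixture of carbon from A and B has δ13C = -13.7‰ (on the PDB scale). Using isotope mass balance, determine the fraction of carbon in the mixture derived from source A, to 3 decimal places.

0.741

δ_A = (0.01130290/0.01123720 − 1)×1000 = (1.005847 − 1)×1000 = 5.847‰
δ_B = (0.01045555/0.01123720 − 1)×1000 = (0.930441 − 1)×1000 = -69.559‰
f_A = (δ_mix − δ_B)/(δ_A − δ_B) = (-13.7 − (-69.559))/(5.847 − (-69.559))
f_A = 55.859 / 75.406 = 0.7408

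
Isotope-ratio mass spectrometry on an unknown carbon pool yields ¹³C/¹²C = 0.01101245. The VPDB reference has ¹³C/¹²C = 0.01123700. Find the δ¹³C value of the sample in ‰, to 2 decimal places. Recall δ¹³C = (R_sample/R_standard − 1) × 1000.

-19.98‰

δ¹³C = (R_sample / R_standard − 1) × 1000
R_sample / R_standard = 0.01101245 / 0.01123700 = 0.980017
δ¹³C = (0.980017 − 1) × 1000 = -19.983‰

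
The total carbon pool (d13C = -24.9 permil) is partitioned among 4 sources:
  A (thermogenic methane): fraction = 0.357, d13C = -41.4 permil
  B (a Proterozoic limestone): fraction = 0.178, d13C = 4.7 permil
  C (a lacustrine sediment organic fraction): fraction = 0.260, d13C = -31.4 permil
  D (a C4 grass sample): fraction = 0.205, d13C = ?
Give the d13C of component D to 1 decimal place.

-13.6 permil

Isotope mass balance: δ_bulk = Σ fᵢ·δᵢ.
-24.9 = 0.357×(-41.4) + 0.178×(4.7) + 0.260×(-31.4) + 0.205×δ_D
0.205·δ_D = -24.9 − (-22.107) = -2.793
δ_D = -2.793 / 0.205 = -13.62 permil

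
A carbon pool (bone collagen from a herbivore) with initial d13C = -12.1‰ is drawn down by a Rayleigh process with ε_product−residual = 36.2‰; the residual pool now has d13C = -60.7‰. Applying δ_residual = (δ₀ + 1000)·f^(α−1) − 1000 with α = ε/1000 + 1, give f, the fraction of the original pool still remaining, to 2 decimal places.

0.25

α − 1 = ε/1000 = 0.0362
(δ_res + 1000)/(δ₀ + 1000) = (-60.7 + 1000)/(-12.1 + 1000) = 939.3/987.9 = 0.950805
f = 0.950805^(1/0.0362) = exp(ln(0.950805)/0.0362) = exp(-0.05045/0.0362)
f = exp(-1.3936) = 0.2482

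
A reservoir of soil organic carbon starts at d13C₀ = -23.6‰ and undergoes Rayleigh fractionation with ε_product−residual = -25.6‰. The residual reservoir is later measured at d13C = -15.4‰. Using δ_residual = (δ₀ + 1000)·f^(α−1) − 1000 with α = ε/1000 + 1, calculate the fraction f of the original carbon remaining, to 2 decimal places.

α − 1 = ε/1000 = -0.0256
(δ_res + 1000)/(δ₀ + 1000) = (-15.4 + 1000)/(-23.6 + 1000) = 984.6/976.4 = 1.008398
f = 1.008398^(1/-0.0256) = exp(ln(1.008398)/-0.0256) = exp(0.00836/-0.0256)
f = exp(-0.3267) = 0.7213

0.72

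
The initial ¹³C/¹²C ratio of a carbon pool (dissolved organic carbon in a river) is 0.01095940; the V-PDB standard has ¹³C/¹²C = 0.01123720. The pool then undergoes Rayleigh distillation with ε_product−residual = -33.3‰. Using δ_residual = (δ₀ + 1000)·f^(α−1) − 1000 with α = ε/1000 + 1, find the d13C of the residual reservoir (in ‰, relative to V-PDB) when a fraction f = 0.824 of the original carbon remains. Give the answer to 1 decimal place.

-18.4‰

δ₀ = (0.01095940/0.01123720 − 1)×1000 = (0.975279 − 1)×1000 = -24.721‰
α − 1 = ε/1000 = -0.0333
f^(α−1) = 0.824^(-0.0333) = 1.006467
δ_res = (-24.721 + 1000) × 1.006467 − 1000 = 981.586 − 1000 = -18.41‰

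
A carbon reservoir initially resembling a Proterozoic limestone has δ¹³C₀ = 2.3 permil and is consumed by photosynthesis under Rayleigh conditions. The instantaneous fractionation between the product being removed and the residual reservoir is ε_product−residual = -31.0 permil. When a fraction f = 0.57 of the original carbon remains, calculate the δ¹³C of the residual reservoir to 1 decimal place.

19.9 permil

Rayleigh residual: δ_res = (δ₀ + 1000)·f^(α−1) − 1000
α = ε/1000 + 1 = 0.96900, so α − 1 = -0.03100
f^(α−1) = 0.57^(-0.03100) = 1.017578
δ_res = (2.3 + 1000) × 1.017578 − 1000 = 1019.919 − 1000 = 19.92 permil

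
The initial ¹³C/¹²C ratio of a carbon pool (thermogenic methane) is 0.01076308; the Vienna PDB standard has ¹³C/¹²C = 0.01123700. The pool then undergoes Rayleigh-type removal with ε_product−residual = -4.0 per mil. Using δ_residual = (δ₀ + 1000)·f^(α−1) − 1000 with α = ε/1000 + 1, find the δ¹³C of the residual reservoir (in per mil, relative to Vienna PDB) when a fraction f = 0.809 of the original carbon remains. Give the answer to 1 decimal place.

-41.4 per mil

δ₀ = (0.01076308/0.01123700 − 1)×1000 = (0.957825 − 1)×1000 = -42.175 per mil
α − 1 = ε/1000 = -0.0040
f^(α−1) = 0.809^(-0.0040) = 1.000848
δ_res = (-42.175 + 1000) × 1.000848 − 1000 = 958.637 − 1000 = -41.36 per mil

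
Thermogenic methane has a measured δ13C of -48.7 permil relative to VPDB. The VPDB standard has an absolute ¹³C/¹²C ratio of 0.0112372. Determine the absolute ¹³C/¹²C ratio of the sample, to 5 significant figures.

0.010690

R_sample = R_standard × (δ13C/1000 + 1)
R_sample = 0.0112372 × (-48.7/1000 + 1) = 0.0112372 × 0.951300
R_sample = 0.0106899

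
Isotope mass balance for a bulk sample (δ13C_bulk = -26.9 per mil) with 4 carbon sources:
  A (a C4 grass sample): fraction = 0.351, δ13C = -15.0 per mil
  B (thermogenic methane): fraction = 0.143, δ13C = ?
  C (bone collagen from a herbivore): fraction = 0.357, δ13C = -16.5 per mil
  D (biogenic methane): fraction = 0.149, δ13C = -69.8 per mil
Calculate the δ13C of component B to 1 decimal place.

-37.4 per mil

Isotope mass balance: δ_bulk = Σ fᵢ·δᵢ.
-26.9 = 0.351×(-15.0) + 0.143×δ_B + 0.357×(-16.5) + 0.149×(-69.8)
0.143·δ_B = -26.9 − (-21.556) = -5.344
δ_B = -5.344 / 0.143 = -37.37 per mil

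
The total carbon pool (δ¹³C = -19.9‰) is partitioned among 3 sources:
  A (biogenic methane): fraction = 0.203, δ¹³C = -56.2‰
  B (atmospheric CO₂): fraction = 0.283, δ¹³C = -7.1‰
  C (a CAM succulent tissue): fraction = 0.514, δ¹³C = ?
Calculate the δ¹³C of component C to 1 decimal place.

Isotope mass balance: δ_bulk = Σ fᵢ·δᵢ.
-19.9 = 0.203×(-56.2) + 0.283×(-7.1) + 0.514×δ_C
0.514·δ_C = -19.9 − (-13.418) = -6.482
δ_C = -6.482 / 0.514 = -12.61‰

-12.6‰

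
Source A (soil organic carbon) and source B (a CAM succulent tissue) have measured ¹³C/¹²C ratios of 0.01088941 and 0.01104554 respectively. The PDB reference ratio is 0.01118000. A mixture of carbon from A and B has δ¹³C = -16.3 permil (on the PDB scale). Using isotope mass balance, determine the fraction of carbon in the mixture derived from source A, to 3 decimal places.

δ_A = (0.01088941/0.01118000 − 1)×1000 = (0.974008 − 1)×1000 = -25.992 permil
δ_B = (0.01104554/0.01118000 − 1)×1000 = (0.987973 − 1)×1000 = -12.027 permil
f_A = (δ_mix − δ_B)/(δ_A − δ_B) = (-16.3 − (-12.027))/(-25.992 − (-12.027))
f_A = -4.273 / -13.965 = 0.3060

0.306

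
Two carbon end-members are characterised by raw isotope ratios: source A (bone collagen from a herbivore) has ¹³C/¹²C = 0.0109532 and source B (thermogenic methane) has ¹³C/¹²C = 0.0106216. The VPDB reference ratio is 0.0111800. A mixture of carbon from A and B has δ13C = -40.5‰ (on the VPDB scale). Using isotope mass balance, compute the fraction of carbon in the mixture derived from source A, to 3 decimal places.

0.318

δ_A = (0.0109532/0.0111800 − 1)×1000 = (0.979714 − 1)×1000 = -20.286‰
δ_B = (0.0106216/0.0111800 − 1)×1000 = (0.950054 − 1)×1000 = -49.946‰
f_A = (δ_mix − δ_B)/(δ_A − δ_B) = (-40.5 − (-49.946))/(-20.286 − (-49.946))
f_A = 9.446 / 29.660 = 0.3185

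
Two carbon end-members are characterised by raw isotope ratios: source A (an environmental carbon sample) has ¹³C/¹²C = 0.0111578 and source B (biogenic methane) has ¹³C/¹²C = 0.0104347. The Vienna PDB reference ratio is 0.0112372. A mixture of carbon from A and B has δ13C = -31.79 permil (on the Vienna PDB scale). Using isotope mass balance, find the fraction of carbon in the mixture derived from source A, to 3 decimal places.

δ_A = (0.0111578/0.0112372 − 1)×1000 = (0.992934 − 1)×1000 = -7.066 permil
δ_B = (0.0104347/0.0112372 − 1)×1000 = (0.928585 − 1)×1000 = -71.415 permil
f_A = (δ_mix − δ_B)/(δ_A − δ_B) = (-31.79 − (-71.415))/(-7.066 − (-71.415))
f_A = 39.625 / 64.349 = 0.6158

0.616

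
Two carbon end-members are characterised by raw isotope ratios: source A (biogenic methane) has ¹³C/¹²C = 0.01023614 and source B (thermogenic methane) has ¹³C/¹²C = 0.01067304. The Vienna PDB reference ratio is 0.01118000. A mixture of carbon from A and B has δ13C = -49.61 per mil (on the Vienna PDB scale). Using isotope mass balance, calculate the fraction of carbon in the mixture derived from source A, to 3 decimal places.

0.109

δ_A = (0.01023614/0.01118000 − 1)×1000 = (0.915576 − 1)×1000 = -84.424 per mil
δ_B = (0.01067304/0.01118000 − 1)×1000 = (0.954655 − 1)×1000 = -45.345 per mil
f_A = (δ_mix − δ_B)/(δ_A − δ_B) = (-49.61 − (-45.345))/(-84.424 − (-45.345))
f_A = -4.265 / -39.079 = 0.1091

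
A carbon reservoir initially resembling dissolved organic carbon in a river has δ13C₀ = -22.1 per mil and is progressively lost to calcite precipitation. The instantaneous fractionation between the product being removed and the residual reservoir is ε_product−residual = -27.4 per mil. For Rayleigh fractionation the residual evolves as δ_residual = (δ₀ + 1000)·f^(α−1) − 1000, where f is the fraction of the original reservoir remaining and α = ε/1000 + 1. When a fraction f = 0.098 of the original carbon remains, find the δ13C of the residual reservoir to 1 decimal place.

42.2 per mil

Rayleigh residual: δ_res = (δ₀ + 1000)·f^(α−1) − 1000
α = ε/1000 + 1 = 0.97260, so α − 1 = -0.02740
f^(α−1) = 0.098^(-0.02740) = 1.065713
δ_res = (-22.1 + 1000) × 1.065713 − 1000 = 1042.161 − 1000 = 42.16 per mil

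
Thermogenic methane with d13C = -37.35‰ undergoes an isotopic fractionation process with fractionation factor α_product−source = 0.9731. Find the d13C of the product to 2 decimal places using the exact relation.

δ_product = (δ_source + 1000)·α − 1000
δ_product = (-37.35 + 1000) × 0.9731 − 1000
δ_product = 936.755 − 1000 = -63.245‰

-63.25‰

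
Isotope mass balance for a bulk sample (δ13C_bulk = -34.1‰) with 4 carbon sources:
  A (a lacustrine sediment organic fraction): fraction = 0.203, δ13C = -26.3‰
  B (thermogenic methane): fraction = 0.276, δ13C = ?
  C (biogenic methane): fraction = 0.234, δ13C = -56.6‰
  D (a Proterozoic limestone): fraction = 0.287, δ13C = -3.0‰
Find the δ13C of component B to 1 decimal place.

-53.1‰

Isotope mass balance: δ_bulk = Σ fᵢ·δᵢ.
-34.1 = 0.203×(-26.3) + 0.276×δ_B + 0.234×(-56.6) + 0.287×(-3.0)
0.276·δ_B = -34.1 − (-19.444) = -14.656
δ_B = -14.656 / 0.276 = -53.10‰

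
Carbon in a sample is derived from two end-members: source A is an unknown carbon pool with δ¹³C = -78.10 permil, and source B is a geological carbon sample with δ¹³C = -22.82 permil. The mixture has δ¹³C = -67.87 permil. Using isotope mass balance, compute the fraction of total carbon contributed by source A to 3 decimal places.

0.815

δ_mix = f_A·δ_A + (1 − f_A)·δ_B  ⇒  f_A = (δ_mix − δ_B)/(δ_A − δ_B)
f_A = (-67.87 − (-22.82)) / (-78.10 − (-22.82))
f_A = -45.05 / -55.28 = 0.8149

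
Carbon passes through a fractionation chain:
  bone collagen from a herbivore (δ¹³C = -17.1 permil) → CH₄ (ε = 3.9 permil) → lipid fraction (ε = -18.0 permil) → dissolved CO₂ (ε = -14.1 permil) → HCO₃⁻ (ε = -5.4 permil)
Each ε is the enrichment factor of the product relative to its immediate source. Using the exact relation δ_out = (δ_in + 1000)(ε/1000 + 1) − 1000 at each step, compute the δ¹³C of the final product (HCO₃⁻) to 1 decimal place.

-49.8 permil

step 1: δ = (-17.10 + 1000)·(3.9/1000 + 1) − 1000 = -13.27 permil
step 2: δ = (-13.27 + 1000)·(-18.0/1000 + 1) − 1000 = -31.03 permil
step 3: δ = (-31.03 + 1000)·(-14.1/1000 + 1) − 1000 = -44.69 permil
step 4: δ = (-44.69 + 1000)·(-5.4/1000 + 1) − 1000 = -49.85 permil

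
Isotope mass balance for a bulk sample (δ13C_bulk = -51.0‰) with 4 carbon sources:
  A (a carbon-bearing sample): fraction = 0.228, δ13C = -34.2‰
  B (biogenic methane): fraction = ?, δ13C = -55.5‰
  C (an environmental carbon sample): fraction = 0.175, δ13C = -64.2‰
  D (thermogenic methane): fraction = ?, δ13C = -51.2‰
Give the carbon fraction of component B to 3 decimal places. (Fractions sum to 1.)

0.326

Let f_B and f_D be the unknown fractions; fractions sum to 1 so f_B + f_D = 0.597.
Mass balance: Σ fᵢ·δᵢ = δ_bulk ⇒ f_B·(-55.5) + f_D·(-51.2) = -51.0 − (-19.033) = -31.967
Substitute f_D = 0.597 − f_B:
f_B·(-55.5 − -51.2) = -31.967 − 0.597×(-51.2) = -1.401
f_B = -1.401 / -4.3 = 0.3258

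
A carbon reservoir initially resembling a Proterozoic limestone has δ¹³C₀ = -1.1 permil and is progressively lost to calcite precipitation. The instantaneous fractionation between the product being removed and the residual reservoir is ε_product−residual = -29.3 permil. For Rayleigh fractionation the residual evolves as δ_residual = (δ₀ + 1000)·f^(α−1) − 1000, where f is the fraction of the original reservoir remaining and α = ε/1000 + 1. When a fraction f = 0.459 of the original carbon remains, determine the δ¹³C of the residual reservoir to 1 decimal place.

Rayleigh residual: δ_res = (δ₀ + 1000)·f^(α−1) − 1000
α = ε/1000 + 1 = 0.97070, so α − 1 = -0.02930
f^(α−1) = 0.459^(-0.02930) = 1.023078
δ_res = (-1.1 + 1000) × 1.023078 − 1000 = 1021.953 − 1000 = 21.95 permil

22.0 permil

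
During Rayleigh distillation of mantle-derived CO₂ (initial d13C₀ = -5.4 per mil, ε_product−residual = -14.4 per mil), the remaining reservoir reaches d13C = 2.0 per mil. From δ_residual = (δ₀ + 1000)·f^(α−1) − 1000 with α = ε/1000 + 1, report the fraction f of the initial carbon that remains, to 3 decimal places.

α − 1 = ε/1000 = -0.0144
(δ_res + 1000)/(δ₀ + 1000) = (2.0 + 1000)/(-5.4 + 1000) = 1002.0/994.6 = 1.007440
f = 1.007440^(1/-0.0144) = exp(ln(1.007440)/-0.0144) = exp(0.00741/-0.0144)
f = exp(-0.5148) = 0.5976

0.598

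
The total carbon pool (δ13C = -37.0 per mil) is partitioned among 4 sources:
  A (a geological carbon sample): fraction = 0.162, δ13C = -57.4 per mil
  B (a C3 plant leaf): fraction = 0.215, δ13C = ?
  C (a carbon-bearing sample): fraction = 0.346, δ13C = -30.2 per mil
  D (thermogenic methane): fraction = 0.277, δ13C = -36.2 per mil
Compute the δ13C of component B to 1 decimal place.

Isotope mass balance: δ_bulk = Σ fᵢ·δᵢ.
-37.0 = 0.162×(-57.4) + 0.215×δ_B + 0.346×(-30.2) + 0.277×(-36.2)
0.215·δ_B = -37.0 − (-29.775) = -7.225
δ_B = -7.225 / 0.215 = -33.60 per mil

-33.6 per mil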